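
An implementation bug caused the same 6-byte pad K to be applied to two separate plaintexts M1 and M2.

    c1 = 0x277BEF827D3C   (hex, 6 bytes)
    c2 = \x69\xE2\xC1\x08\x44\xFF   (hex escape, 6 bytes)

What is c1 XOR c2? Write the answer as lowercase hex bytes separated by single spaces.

c1 ⊕ c2 = (M1 ⊕ K) ⊕ (M2 ⊕ K) = M1 ⊕ M2 — the shared key cancels under XOR.
 39 ⊕ 105 =  78
123 ⊕ 226 = 153
239 ⊕ 193 =  46
130 ⊕   8 = 138
125 ⊕  68 =  57
 60 ⊕ 255 = 195

4e 99 2e 8a 39 c3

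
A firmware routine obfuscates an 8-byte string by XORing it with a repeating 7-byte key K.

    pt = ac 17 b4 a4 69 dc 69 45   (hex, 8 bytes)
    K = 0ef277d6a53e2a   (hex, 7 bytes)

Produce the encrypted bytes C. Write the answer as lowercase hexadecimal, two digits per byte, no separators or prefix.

The 7-byte key repeats, so the effective keystream is 0e f2 77 d6 a5 3e 2a 0e.
byte 0: 10101100 XOR 00001110 = 10100010
byte 1: 00010111 XOR 11110010 = 11100101
byte 2: 10110100 XOR 01110111 = 11000011
byte 3: 10100100 XOR 11010110 = 01110010
byte 4: 01101001 XOR 10100101 = 11001100
byte 5: 11011100 XOR 00111110 = 11100010
byte 6: 01101001 XOR 00101010 = 01000011
byte 7: 01000101 XOR 00001110 = 01001011

a2e5c372cce2434b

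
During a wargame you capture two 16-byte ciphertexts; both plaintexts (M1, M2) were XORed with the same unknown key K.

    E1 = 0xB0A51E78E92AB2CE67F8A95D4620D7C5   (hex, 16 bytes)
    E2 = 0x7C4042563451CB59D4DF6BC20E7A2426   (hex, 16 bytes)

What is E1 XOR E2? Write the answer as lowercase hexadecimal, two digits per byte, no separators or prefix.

E1 ⊕ E2 = (M1 ⊕ K) ⊕ (M2 ⊕ K) = M1 ⊕ M2 — the shared key cancels under XOR.
byte 0: b0 XOR 7c = cc
byte 1: a5 XOR 40 = e5
byte 2: 1e XOR 42 = 5c
byte 3: 78 XOR 56 = 2e
byte 4: e9 XOR 34 = dd
byte 5: 2a XOR 51 = 7b
byte 6: b2 XOR cb = 79
byte 7: ce XOR 59 = 97
byte 8: 67 XOR d4 = b3
byte 9: f8 XOR df = 27
byte 10: a9 XOR 6b = c2
byte 11: 5d XOR c2 = 9f
byte 12: 46 XOR 0e = 48
byte 13: 20 XOR 7a = 5a
byte 14: d7 XOR 24 = f3
byte 15: c5 XOR 26 = e3

cce55c2edd7b7997b327c29f485af3e3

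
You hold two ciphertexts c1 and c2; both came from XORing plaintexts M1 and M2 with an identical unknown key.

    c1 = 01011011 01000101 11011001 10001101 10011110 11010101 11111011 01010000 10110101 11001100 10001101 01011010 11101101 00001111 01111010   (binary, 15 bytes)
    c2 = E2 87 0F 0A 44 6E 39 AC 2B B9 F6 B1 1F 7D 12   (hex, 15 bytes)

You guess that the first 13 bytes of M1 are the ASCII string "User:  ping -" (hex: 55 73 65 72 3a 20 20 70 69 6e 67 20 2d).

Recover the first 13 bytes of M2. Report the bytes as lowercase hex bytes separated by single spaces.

ec b1 b3 f5 e0 9b e2 8c f7 1b 1c cb df

First, c1 ⊕ c2 = (M1 ⊕ K) ⊕ (M2 ⊕ K) = M1 ⊕ M2, so the key drops out. Then M2 = (M1 ⊕ M2) ⊕ M1 over the first 13 bytes.
byte 0: (5b xor e2) xor 55 = b9 xor 55 = ec
byte 1: (45 xor 87) xor 73 = c2 xor 73 = b1
byte 2: (d9 xor 0f) xor 65 = d6 xor 65 = b3
byte 3: (8d xor 0a) xor 72 = 87 xor 72 = f5
byte 4: (9e xor 44) xor 3a = da xor 3a = e0
byte 5: (d5 xor 6e) xor 20 = bb xor 20 = 9b
byte 6: (fb xor 39) xor 20 = c2 xor 20 = e2
byte 7: (50 xor ac) xor 70 = fc xor 70 = 8c
byte 8: (b5 xor 2b) xor 69 = 9e xor 69 = f7
byte 9: (cc xor b9) xor 6e = 75 xor 6e = 1b
byte 10: (8d xor f6) xor 67 = 7b xor 67 = 1c
byte 11: (5a xor b1) xor 20 = eb xor 20 = cb
byte 12: (ed xor 1f) xor 2d = f2 xor 2d = df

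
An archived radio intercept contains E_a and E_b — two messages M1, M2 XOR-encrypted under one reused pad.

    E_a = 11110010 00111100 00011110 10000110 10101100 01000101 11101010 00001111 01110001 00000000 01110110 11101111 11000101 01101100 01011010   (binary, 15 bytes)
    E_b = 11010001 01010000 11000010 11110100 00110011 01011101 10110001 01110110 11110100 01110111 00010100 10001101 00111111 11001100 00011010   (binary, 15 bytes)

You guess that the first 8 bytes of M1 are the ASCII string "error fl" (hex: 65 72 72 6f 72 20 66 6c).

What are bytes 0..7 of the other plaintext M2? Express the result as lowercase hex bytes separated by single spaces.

46 1e ae 1d ed 38 3d 15

First, E_a ⊕ E_b = (M1 ⊕ K) ⊕ (M2 ⊕ K) = M1 ⊕ M2, so the key drops out. Then M2 = (M1 ⊕ M2) ⊕ M1 over the first 8 bytes.
byte 0: (f2 xor d1) xor 65 = 23 xor 65 = 46
byte 1: (3c xor 50) xor 72 = 6c xor 72 = 1e
byte 2: (1e xor c2) xor 72 = dc xor 72 = ae
byte 3: (86 xor f4) xor 6f = 72 xor 6f = 1d
byte 4: (ac xor 33) xor 72 = 9f xor 72 = ed
byte 5: (45 xor 5d) xor 20 = 18 xor 20 = 38
byte 6: (ea xor b1) xor 66 = 5b xor 66 = 3d
byte 7: (0f xor 76) xor 6c = 79 xor 6c = 15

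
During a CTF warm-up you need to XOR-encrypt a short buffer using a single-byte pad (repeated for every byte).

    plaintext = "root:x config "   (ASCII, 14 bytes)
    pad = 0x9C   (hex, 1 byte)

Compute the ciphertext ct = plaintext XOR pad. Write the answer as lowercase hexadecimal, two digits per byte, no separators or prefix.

eef3f3e8a6e4bcfff3f2faf5fbbc

The 1-byte key repeats, so the effective keystream is 9c 9c 9c 9c 9c 9c 9c 9c 9c 9c 9c 9c 9c 9c.
byte 0: 114 ⊕ 156 = 238
byte 1: 111 ⊕ 156 = 243
byte 2: 111 ⊕ 156 = 243
byte 3: 116 ⊕ 156 = 232
byte 4:  58 ⊕ 156 = 166
byte 5: 120 ⊕ 156 = 228
byte 6:  32 ⊕ 156 = 188
byte 7:  99 ⊕ 156 = 255
byte 8: 111 ⊕ 156 = 243
byte 9: 110 ⊕ 156 = 242
byte 10: 102 ⊕ 156 = 250
byte 11: 105 ⊕ 156 = 245
byte 12: 103 ⊕ 156 = 251
byte 13:  32 ⊕ 156 = 188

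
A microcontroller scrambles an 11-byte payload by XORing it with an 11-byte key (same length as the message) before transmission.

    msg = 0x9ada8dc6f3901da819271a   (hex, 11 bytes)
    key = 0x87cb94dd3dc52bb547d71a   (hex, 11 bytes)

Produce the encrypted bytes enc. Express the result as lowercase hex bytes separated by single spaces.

1d 11 19 1b ce 55 36 1d 5e f0 00

10011010 xor 10000111 = 00011101
11011010 xor 11001011 = 00010001
10001101 xor 10010100 = 00011001
11000110 xor 11011101 = 00011011
11110011 xor 00111101 = 11001110
10010000 xor 11000101 = 01010101
00011101 xor 00101011 = 00110110
10101000 xor 10110101 = 00011101
00011001 xor 01000111 = 01011110
00100111 xor 11010111 = 11110000
00011010 xor 00011010 = 00000000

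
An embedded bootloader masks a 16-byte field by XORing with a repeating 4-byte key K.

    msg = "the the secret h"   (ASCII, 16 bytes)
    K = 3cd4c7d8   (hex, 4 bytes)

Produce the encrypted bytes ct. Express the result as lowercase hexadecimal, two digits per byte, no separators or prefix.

48bca2f848bca2f84fb1a4aa59a0e7b0

The 4-byte key repeats, so the effective keystream is 3c d4 c7 d8 3c d4 c7 d8 3c d4 c7 d8 3c d4 c7 d8.
byte 0: 74 ^ 3c = 48
byte 1: 68 ^ d4 = bc
byte 2: 65 ^ c7 = a2
byte 3: 20 ^ d8 = f8
byte 4: 74 ^ 3c = 48
byte 5: 68 ^ d4 = bc
byte 6: 65 ^ c7 = a2
byte 7: 20 ^ d8 = f8
byte 8: 73 ^ 3c = 4f
byte 9: 65 ^ d4 = b1
byte 10: 63 ^ c7 = a4
byte 11: 72 ^ d8 = aa
byte 12: 65 ^ 3c = 59
byte 13: 74 ^ d4 = a0
byte 14: 20 ^ c7 = e7
byte 15: 68 ^ d8 = b0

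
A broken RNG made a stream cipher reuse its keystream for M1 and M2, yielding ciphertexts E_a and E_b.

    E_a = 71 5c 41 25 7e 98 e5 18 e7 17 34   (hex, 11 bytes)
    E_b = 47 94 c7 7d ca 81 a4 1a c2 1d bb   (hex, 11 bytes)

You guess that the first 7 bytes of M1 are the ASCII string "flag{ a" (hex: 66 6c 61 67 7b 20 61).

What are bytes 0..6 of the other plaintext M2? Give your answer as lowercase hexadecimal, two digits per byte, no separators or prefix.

First, E_a ⊕ E_b = (M1 ⊕ K) ⊕ (M2 ⊕ K) = M1 ⊕ M2, so the key drops out. Then M2 = (M1 ⊕ M2) ⊕ M1 over the first 7 bytes.
byte 0: (71 ^ 47) ^ 66 = 36 ^ 66 = 50
byte 1: (5c ^ 94) ^ 6c = c8 ^ 6c = a4
byte 2: (41 ^ c7) ^ 61 = 86 ^ 61 = e7
byte 3: (25 ^ 7d) ^ 67 = 58 ^ 67 = 3f
byte 4: (7e ^ ca) ^ 7b = b4 ^ 7b = cf
byte 5: (98 ^ 81) ^ 20 = 19 ^ 20 = 39
byte 6: (e5 ^ a4) ^ 61 = 41 ^ 61 = 20

50a4e73fcf3920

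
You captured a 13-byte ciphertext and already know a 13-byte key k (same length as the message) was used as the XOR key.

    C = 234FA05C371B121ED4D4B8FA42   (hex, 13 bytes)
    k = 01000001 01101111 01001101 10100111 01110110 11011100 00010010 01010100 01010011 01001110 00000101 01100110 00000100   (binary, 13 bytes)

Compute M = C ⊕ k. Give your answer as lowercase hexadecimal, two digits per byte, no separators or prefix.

23 XOR 41 = 62
4f XOR 6f = 20
a0 XOR 4d = ed
5c XOR a7 = fb
37 XOR 76 = 41
1b XOR dc = c7
12 XOR 12 = 00
1e XOR 54 = 4a
d4 XOR 53 = 87
d4 XOR 4e = 9a
b8 XOR 05 = bd
fa XOR 66 = 9c
42 XOR 04 = 46

6220edfb41c7004a879abd9c46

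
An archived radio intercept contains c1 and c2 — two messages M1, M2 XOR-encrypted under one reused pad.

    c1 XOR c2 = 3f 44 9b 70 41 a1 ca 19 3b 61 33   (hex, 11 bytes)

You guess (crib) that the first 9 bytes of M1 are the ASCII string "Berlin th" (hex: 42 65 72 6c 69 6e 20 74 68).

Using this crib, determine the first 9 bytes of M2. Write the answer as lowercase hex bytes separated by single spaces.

Since c1 ⊕ c2 = M1 ⊕ M2, XORing with the guessed M1 bytes yields the corresponding M2 bytes: M2 = (c1 ⊕ c2) ⊕ M1.
3f xor 42 = 7d
44 xor 65 = 21
9b xor 72 = e9
70 xor 6c = 1c
41 xor 69 = 28
a1 xor 6e = cf
ca xor 20 = ea
19 xor 74 = 6d
3b xor 68 = 53

7d 21 e9 1c 28 cf ea 6d 53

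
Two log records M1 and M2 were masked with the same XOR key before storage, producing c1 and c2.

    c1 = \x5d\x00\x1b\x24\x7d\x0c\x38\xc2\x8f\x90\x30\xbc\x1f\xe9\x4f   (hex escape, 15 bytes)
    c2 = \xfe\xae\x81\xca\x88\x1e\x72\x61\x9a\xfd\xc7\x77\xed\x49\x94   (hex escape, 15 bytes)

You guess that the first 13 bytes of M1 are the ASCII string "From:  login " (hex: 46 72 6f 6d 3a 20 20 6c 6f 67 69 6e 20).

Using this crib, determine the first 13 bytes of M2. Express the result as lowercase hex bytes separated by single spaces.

First, c1 ⊕ c2 = (M1 ⊕ K) ⊕ (M2 ⊕ K) = M1 ⊕ M2, so the key drops out. Then M2 = (M1 ⊕ M2) ⊕ M1 over the first 13 bytes.
byte 0: (5d ^ fe) ^ 46 = a3 ^ 46 = e5
byte 1: (00 ^ ae) ^ 72 = ae ^ 72 = dc
byte 2: (1b ^ 81) ^ 6f = 9a ^ 6f = f5
byte 3: (24 ^ ca) ^ 6d = ee ^ 6d = 83
byte 4: (7d ^ 88) ^ 3a = f5 ^ 3a = cf
byte 5: (0c ^ 1e) ^ 20 = 12 ^ 20 = 32
byte 6: (38 ^ 72) ^ 20 = 4a ^ 20 = 6a
byte 7: (c2 ^ 61) ^ 6c = a3 ^ 6c = cf
byte 8: (8f ^ 9a) ^ 6f = 15 ^ 6f = 7a
byte 9: (90 ^ fd) ^ 67 = 6d ^ 67 = 0a
byte 10: (30 ^ c7) ^ 69 = f7 ^ 69 = 9e
byte 11: (bc ^ 77) ^ 6e = cb ^ 6e = a5
byte 12: (1f ^ ed) ^ 20 = f2 ^ 20 = d2

e5 dc f5 83 cf 32 6a cf 7a 0a 9e a5 d2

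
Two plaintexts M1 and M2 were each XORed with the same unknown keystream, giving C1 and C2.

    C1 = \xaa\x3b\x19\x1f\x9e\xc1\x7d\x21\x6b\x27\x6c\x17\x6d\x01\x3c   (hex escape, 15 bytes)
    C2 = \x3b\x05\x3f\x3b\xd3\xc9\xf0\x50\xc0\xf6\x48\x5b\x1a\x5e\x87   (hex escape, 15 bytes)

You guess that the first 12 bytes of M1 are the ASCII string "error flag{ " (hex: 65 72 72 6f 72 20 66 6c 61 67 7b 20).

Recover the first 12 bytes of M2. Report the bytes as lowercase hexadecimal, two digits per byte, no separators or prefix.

First, C1 ⊕ C2 = (M1 ⊕ K) ⊕ (M2 ⊕ K) = M1 ⊕ M2, so the key drops out. Then M2 = (M1 ⊕ M2) ⊕ M1 over the first 12 bytes.
byte 0: (aa ^ 3b) ^ 65 = 91 ^ 65 = f4
byte 1: (3b ^ 05) ^ 72 = 3e ^ 72 = 4c
byte 2: (19 ^ 3f) ^ 72 = 26 ^ 72 = 54
byte 3: (1f ^ 3b) ^ 6f = 24 ^ 6f = 4b
byte 4: (9e ^ d3) ^ 72 = 4d ^ 72 = 3f
byte 5: (c1 ^ c9) ^ 20 = 08 ^ 20 = 28
byte 6: (7d ^ f0) ^ 66 = 8d ^ 66 = eb
byte 7: (21 ^ 50) ^ 6c = 71 ^ 6c = 1d
byte 8: (6b ^ c0) ^ 61 = ab ^ 61 = ca
byte 9: (27 ^ f6) ^ 67 = d1 ^ 67 = b6
byte 10: (6c ^ 48) ^ 7b = 24 ^ 7b = 5f
byte 11: (17 ^ 5b) ^ 20 = 4c ^ 20 = 6c

f44c544b3f28eb1dcab65f6c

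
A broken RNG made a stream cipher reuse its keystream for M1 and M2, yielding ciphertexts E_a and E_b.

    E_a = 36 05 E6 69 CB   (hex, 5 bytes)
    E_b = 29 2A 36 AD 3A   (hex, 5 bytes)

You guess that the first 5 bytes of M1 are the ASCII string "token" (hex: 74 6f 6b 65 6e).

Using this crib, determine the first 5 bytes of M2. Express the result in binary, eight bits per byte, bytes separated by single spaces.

First, E_a ⊕ E_b = (M1 ⊕ K) ⊕ (M2 ⊕ K) = M1 ⊕ M2, so the key drops out. Then M2 = (M1 ⊕ M2) ⊕ M1 over the first 5 bytes.
byte 0: (36 ⊕ 29) ⊕ 74 = 1f ⊕ 74 = 6b
byte 1: (05 ⊕ 2a) ⊕ 6f = 2f ⊕ 6f = 40
byte 2: (e6 ⊕ 36) ⊕ 6b = d0 ⊕ 6b = bb
byte 3: (69 ⊕ ad) ⊕ 65 = c4 ⊕ 65 = a1
byte 4: (cb ⊕ 3a) ⊕ 6e = f1 ⊕ 6e = 9f

01101011 01000000 10111011 10100001 10011111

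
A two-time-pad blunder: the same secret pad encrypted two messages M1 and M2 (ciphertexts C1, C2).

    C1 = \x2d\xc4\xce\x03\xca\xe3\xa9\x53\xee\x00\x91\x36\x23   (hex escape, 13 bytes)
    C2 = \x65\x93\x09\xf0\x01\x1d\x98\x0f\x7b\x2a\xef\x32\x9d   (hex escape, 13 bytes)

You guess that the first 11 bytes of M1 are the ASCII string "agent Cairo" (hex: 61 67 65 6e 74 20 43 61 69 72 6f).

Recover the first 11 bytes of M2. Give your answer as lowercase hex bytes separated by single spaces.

First, C1 ⊕ C2 = (M1 ⊕ K) ⊕ (M2 ⊕ K) = M1 ⊕ M2, so the key drops out. Then M2 = (M1 ⊕ M2) ⊕ M1 over the first 11 bytes.
byte 0: (2d XOR 65) XOR 61 = 48 XOR 61 = 29
byte 1: (c4 XOR 93) XOR 67 = 57 XOR 67 = 30
byte 2: (ce XOR 09) XOR 65 = c7 XOR 65 = a2
byte 3: (03 XOR f0) XOR 6e = f3 XOR 6e = 9d
byte 4: (ca XOR 01) XOR 74 = cb XOR 74 = bf
byte 5: (e3 XOR 1d) XOR 20 = fe XOR 20 = de
byte 6: (a9 XOR 98) XOR 43 = 31 XOR 43 = 72
byte 7: (53 XOR 0f) XOR 61 = 5c XOR 61 = 3d
byte 8: (ee XOR 7b) XOR 69 = 95 XOR 69 = fc
byte 9: (00 XOR 2a) XOR 72 = 2a XOR 72 = 58
byte 10: (91 XOR ef) XOR 6f = 7e XOR 6f = 11

29 30 a2 9d bf de 72 3d fc 58 11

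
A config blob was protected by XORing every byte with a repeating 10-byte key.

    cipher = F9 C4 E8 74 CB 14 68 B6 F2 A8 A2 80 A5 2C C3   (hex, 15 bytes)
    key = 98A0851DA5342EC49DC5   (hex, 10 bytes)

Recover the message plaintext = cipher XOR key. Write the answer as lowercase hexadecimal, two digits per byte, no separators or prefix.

The 10-byte key repeats, so the effective keystream is 98 a0 85 1d a5 34 2e c4 9d c5 98 a0 85 1d a5.
byte 0: f9 ⊕ 98 = 61
byte 1: c4 ⊕ a0 = 64
byte 2: e8 ⊕ 85 = 6d
byte 3: 74 ⊕ 1d = 69
byte 4: cb ⊕ a5 = 6e
byte 5: 14 ⊕ 34 = 20
byte 6: 68 ⊕ 2e = 46
byte 7: b6 ⊕ c4 = 72
byte 8: f2 ⊕ 9d = 6f
byte 9: a8 ⊕ c5 = 6d
byte 10: a2 ⊕ 98 = 3a
byte 11: 80 ⊕ a0 = 20
byte 12: a5 ⊕ 85 = 20
byte 13: 2c ⊕ 1d = 31
byte 14: c3 ⊕ a5 = 66

61646d696e2046726f6d3a20203166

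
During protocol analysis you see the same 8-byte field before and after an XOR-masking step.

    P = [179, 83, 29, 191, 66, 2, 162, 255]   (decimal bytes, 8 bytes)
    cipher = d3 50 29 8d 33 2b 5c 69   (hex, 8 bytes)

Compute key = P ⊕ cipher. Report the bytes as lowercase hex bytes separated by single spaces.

Since cipher = P ⊕ key, XORing both sides with P gives key = P ⊕ cipher.
byte 0: b3 ⊕ d3 = 60
byte 1: 53 ⊕ 50 = 03
byte 2: 1d ⊕ 29 = 34
byte 3: bf ⊕ 8d = 32
byte 4: 42 ⊕ 33 = 71
byte 5: 02 ⊕ 2b = 29
byte 6: a2 ⊕ 5c = fe
byte 7: ff ⊕ 69 = 96

60 03 34 32 71 29 fe 96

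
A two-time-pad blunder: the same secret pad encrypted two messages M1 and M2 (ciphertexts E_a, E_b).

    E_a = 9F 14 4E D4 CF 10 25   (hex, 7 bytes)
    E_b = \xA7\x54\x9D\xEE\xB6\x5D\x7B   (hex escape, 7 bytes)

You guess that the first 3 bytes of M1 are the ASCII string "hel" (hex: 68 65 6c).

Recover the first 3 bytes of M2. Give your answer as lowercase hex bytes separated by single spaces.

First, E_a ⊕ E_b = (M1 ⊕ K) ⊕ (M2 ⊕ K) = M1 ⊕ M2, so the key drops out. Then M2 = (M1 ⊕ M2) ⊕ M1 over the first 3 bytes.
byte 0: (9f ^ a7) ^ 68 = 38 ^ 68 = 50
byte 1: (14 ^ 54) ^ 65 = 40 ^ 65 = 25
byte 2: (4e ^ 9d) ^ 6c = d3 ^ 6c = bf

50 25 bf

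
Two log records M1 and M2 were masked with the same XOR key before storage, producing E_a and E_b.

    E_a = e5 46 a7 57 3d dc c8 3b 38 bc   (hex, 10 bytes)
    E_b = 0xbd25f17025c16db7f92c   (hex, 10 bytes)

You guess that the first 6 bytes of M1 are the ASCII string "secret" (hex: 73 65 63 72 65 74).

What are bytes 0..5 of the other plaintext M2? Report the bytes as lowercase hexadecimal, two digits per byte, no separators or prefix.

First, E_a ⊕ E_b = (M1 ⊕ K) ⊕ (M2 ⊕ K) = M1 ⊕ M2, so the key drops out. Then M2 = (M1 ⊕ M2) ⊕ M1 over the first 6 bytes.
byte 0: (e5 XOR bd) XOR 73 = 58 XOR 73 = 2b
byte 1: (46 XOR 25) XOR 65 = 63 XOR 65 = 06
byte 2: (a7 XOR f1) XOR 63 = 56 XOR 63 = 35
byte 3: (57 XOR 70) XOR 72 = 27 XOR 72 = 55
byte 4: (3d XOR 25) XOR 65 = 18 XOR 65 = 7d
byte 5: (dc XOR c1) XOR 74 = 1d XOR 74 = 69

2b0635557d69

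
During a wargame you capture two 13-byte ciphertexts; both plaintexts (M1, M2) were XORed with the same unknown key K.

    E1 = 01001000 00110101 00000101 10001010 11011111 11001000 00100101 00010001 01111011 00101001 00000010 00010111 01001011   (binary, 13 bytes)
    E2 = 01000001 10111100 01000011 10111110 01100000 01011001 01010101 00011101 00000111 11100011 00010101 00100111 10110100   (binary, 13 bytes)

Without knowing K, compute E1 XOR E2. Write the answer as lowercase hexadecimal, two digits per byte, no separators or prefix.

09894634bf91700c7cca1730ff

E1 ⊕ E2 = (M1 ⊕ K) ⊕ (M2 ⊕ K) = M1 ⊕ M2 — the shared key cancels under XOR.
48 XOR 41 = 09
35 XOR bc = 89
05 XOR 43 = 46
8a XOR be = 34
df XOR 60 = bf
c8 XOR 59 = 91
25 XOR 55 = 70
11 XOR 1d = 0c
7b XOR 07 = 7c
29 XOR e3 = ca
02 XOR 15 = 17
17 XOR 27 = 30
4b XOR b4 = ff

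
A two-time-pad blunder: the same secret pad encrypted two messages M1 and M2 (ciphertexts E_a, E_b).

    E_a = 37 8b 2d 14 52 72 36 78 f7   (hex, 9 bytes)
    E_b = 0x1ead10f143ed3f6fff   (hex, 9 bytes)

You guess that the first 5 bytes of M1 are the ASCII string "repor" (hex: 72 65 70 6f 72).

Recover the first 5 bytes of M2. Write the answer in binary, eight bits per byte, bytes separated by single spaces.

First, E_a ⊕ E_b = (M1 ⊕ K) ⊕ (M2 ⊕ K) = M1 ⊕ M2, so the key drops out. Then M2 = (M1 ⊕ M2) ⊕ M1 over the first 5 bytes.
byte 0: (37 ⊕ 1e) ⊕ 72 = 29 ⊕ 72 = 5b
byte 1: (8b ⊕ ad) ⊕ 65 = 26 ⊕ 65 = 43
byte 2: (2d ⊕ 10) ⊕ 70 = 3d ⊕ 70 = 4d
byte 3: (14 ⊕ f1) ⊕ 6f = e5 ⊕ 6f = 8a
byte 4: (52 ⊕ 43) ⊕ 72 = 11 ⊕ 72 = 63

01011011 01000011 01001101 10001010 01100011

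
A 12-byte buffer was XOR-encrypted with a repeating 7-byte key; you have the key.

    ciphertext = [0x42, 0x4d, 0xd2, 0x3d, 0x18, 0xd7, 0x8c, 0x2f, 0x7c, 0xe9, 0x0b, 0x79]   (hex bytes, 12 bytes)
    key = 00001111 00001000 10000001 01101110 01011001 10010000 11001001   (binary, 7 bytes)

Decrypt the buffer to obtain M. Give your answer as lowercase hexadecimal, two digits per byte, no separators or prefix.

4d4553534147452074686520

The 7-byte key repeats, so the effective keystream is 0f 08 81 6e 59 90 c9 0f 08 81 6e 59.
byte 0: 42 ^ 0f = 4d
byte 1: 4d ^ 08 = 45
byte 2: d2 ^ 81 = 53
byte 3: 3d ^ 6e = 53
byte 4: 18 ^ 59 = 41
byte 5: d7 ^ 90 = 47
byte 6: 8c ^ c9 = 45
byte 7: 2f ^ 0f = 20
byte 8: 7c ^ 08 = 74
byte 9: e9 ^ 81 = 68
byte 10: 0b ^ 6e = 65
byte 11: 79 ^ 59 = 20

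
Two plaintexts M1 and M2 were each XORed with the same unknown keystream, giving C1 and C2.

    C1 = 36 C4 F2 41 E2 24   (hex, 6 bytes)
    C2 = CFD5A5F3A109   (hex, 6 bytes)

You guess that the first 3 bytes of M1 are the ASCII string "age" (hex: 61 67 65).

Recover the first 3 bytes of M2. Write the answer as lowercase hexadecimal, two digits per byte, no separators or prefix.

987632

First, C1 ⊕ C2 = (M1 ⊕ K) ⊕ (M2 ⊕ K) = M1 ⊕ M2, so the key drops out. Then M2 = (M1 ⊕ M2) ⊕ M1 over the first 3 bytes.
byte 0: (36 XOR cf) XOR 61 = f9 XOR 61 = 98
byte 1: (c4 XOR d5) XOR 67 = 11 XOR 67 = 76
byte 2: (f2 XOR a5) XOR 65 = 57 XOR 65 = 32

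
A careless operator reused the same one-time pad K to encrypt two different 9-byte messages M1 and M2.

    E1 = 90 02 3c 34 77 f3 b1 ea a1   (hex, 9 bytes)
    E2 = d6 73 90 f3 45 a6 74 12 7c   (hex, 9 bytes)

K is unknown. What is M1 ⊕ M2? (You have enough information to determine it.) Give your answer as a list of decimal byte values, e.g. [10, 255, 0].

[70, 113, 172, 199, 50, 85, 197, 248, 221]

E1 ⊕ E2 = (M1 ⊕ K) ⊕ (M2 ⊕ K) = M1 ⊕ M2 — the shared key cancels under XOR.
90 ⊕ d6 = 46
02 ⊕ 73 = 71
3c ⊕ 90 = ac
34 ⊕ f3 = c7
77 ⊕ 45 = 32
f3 ⊕ a6 = 55
b1 ⊕ 74 = c5
ea ⊕ 12 = f8
a1 ⊕ 7c = dd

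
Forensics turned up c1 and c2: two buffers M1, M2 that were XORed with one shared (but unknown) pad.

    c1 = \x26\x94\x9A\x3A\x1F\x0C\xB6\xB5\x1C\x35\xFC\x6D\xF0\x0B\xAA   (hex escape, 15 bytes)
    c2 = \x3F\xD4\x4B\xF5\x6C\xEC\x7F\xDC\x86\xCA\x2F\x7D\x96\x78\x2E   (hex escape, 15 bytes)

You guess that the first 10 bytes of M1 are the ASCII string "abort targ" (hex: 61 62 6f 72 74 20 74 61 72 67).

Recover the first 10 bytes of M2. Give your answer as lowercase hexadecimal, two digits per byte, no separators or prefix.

First, c1 ⊕ c2 = (M1 ⊕ K) ⊕ (M2 ⊕ K) = M1 ⊕ M2, so the key drops out. Then M2 = (M1 ⊕ M2) ⊕ M1 over the first 10 bytes.
byte 0: (26 ⊕ 3f) ⊕ 61 = 19 ⊕ 61 = 78
byte 1: (94 ⊕ d4) ⊕ 62 = 40 ⊕ 62 = 22
byte 2: (9a ⊕ 4b) ⊕ 6f = d1 ⊕ 6f = be
byte 3: (3a ⊕ f5) ⊕ 72 = cf ⊕ 72 = bd
byte 4: (1f ⊕ 6c) ⊕ 74 = 73 ⊕ 74 = 07
byte 5: (0c ⊕ ec) ⊕ 20 = e0 ⊕ 20 = c0
byte 6: (b6 ⊕ 7f) ⊕ 74 = c9 ⊕ 74 = bd
byte 7: (b5 ⊕ dc) ⊕ 61 = 69 ⊕ 61 = 08
byte 8: (1c ⊕ 86) ⊕ 72 = 9a ⊕ 72 = e8
byte 9: (35 ⊕ ca) ⊕ 67 = ff ⊕ 67 = 98

7822bebd07c0bd08e898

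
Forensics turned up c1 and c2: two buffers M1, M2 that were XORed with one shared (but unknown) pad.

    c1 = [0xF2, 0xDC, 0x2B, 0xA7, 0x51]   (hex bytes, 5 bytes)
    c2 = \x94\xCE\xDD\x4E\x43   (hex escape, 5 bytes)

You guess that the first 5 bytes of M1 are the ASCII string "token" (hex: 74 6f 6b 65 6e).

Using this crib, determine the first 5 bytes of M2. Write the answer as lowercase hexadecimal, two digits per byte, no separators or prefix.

127d9d8c7c

First, c1 ⊕ c2 = (M1 ⊕ K) ⊕ (M2 ⊕ K) = M1 ⊕ M2, so the key drops out. Then M2 = (M1 ⊕ M2) ⊕ M1 over the first 5 bytes.
byte 0: (f2 XOR 94) XOR 74 = 66 XOR 74 = 12
byte 1: (dc XOR ce) XOR 6f = 12 XOR 6f = 7d
byte 2: (2b XOR dd) XOR 6b = f6 XOR 6b = 9d
byte 3: (a7 XOR 4e) XOR 65 = e9 XOR 65 = 8c
byte 4: (51 XOR 43) XOR 6e = 12 XOR 6e = 7c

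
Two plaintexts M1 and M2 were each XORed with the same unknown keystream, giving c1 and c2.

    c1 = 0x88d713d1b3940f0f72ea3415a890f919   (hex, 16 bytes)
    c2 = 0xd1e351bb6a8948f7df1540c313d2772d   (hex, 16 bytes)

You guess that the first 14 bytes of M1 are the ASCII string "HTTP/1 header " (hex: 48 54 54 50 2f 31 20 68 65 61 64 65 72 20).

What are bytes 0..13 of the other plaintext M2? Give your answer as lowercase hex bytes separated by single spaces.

11 60 16 3a f6 2c 67 90 c8 9e 10 b3 c9 62

First, c1 ⊕ c2 = (M1 ⊕ K) ⊕ (M2 ⊕ K) = M1 ⊕ M2, so the key drops out. Then M2 = (M1 ⊕ M2) ⊕ M1 over the first 14 bytes.
byte 0: (88 xor d1) xor 48 = 59 xor 48 = 11
byte 1: (d7 xor e3) xor 54 = 34 xor 54 = 60
byte 2: (13 xor 51) xor 54 = 42 xor 54 = 16
byte 3: (d1 xor bb) xor 50 = 6a xor 50 = 3a
byte 4: (b3 xor 6a) xor 2f = d9 xor 2f = f6
byte 5: (94 xor 89) xor 31 = 1d xor 31 = 2c
byte 6: (0f xor 48) xor 20 = 47 xor 20 = 67
byte 7: (0f xor f7) xor 68 = f8 xor 68 = 90
byte 8: (72 xor df) xor 65 = ad xor 65 = c8
byte 9: (ea xor 15) xor 61 = ff xor 61 = 9e
byte 10: (34 xor 40) xor 64 = 74 xor 64 = 10
byte 11: (15 xor c3) xor 65 = d6 xor 65 = b3
byte 12: (a8 xor 13) xor 72 = bb xor 72 = c9
byte 13: (90 xor d2) xor 20 = 42 xor 20 = 62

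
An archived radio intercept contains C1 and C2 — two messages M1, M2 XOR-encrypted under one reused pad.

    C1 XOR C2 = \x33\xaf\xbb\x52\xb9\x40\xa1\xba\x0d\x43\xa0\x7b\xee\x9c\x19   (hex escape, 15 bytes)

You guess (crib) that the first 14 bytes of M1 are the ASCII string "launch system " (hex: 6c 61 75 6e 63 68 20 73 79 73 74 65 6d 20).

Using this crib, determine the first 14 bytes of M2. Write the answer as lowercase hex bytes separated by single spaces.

Since C1 ⊕ C2 = M1 ⊕ M2, XORing with the guessed M1 bytes yields the corresponding M2 bytes: M2 = (C1 ⊕ C2) ⊕ M1.
00110011 XOR 01101100 = 01011111
10101111 XOR 01100001 = 11001110
10111011 XOR 01110101 = 11001110
01010010 XOR 01101110 = 00111100
10111001 XOR 01100011 = 11011010
01000000 XOR 01101000 = 00101000
10100001 XOR 00100000 = 10000001
10111010 XOR 01110011 = 11001001
00001101 XOR 01111001 = 01110100
01000011 XOR 01110011 = 00110000
10100000 XOR 01110100 = 11010100
01111011 XOR 01100101 = 00011110
11101110 XOR 01101101 = 10000011
10011100 XOR 00100000 = 10111100

5f ce ce 3c da 28 81 c9 74 30 d4 1e 83 bc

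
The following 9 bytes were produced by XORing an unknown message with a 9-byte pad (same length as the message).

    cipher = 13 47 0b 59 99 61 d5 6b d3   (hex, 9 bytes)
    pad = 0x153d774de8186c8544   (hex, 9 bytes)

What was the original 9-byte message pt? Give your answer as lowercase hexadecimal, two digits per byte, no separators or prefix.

XOR is its own inverse, so applying the key byte-wise gives the result directly.
13 xor 15 = 06
47 xor 3d = 7a
0b xor 77 = 7c
59 xor 4d = 14
99 xor e8 = 71
61 xor 18 = 79
d5 xor 6c = b9
6b xor 85 = ee
d3 xor 44 = 97

067a7c147179b9ee97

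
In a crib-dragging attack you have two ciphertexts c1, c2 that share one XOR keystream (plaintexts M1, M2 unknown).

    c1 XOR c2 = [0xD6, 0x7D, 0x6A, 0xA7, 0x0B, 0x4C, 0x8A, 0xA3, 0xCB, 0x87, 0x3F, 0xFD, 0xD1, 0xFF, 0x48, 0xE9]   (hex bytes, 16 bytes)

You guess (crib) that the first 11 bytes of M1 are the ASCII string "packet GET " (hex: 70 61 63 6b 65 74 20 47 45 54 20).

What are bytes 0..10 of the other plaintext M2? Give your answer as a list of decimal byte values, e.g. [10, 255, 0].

[166, 28, 9, 204, 110, 56, 170, 228, 142, 211, 31]

Since c1 ⊕ c2 = M1 ⊕ M2, XORing with the guessed M1 bytes yields the corresponding M2 bytes: M2 = (c1 ⊕ c2) ⊕ M1.
byte 0: d6 xor 70 = a6
byte 1: 7d xor 61 = 1c
byte 2: 6a xor 63 = 09
byte 3: a7 xor 6b = cc
byte 4: 0b xor 65 = 6e
byte 5: 4c xor 74 = 38
byte 6: 8a xor 20 = aa
byte 7: a3 xor 47 = e4
byte 8: cb xor 45 = 8e
byte 9: 87 xor 54 = d3
byte 10: 3f xor 20 = 1f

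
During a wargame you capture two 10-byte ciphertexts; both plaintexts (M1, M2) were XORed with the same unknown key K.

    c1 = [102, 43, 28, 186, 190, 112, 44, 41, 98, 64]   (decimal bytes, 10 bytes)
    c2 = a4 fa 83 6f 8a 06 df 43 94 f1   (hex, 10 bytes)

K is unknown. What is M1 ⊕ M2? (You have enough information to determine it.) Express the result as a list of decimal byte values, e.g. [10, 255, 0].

c1 ⊕ c2 = (M1 ⊕ K) ⊕ (M2 ⊕ K) = M1 ⊕ M2 — the shared key cancels under XOR.
66 ⊕ a4 = c2
2b ⊕ fa = d1
1c ⊕ 83 = 9f
ba ⊕ 6f = d5
be ⊕ 8a = 34
70 ⊕ 06 = 76
2c ⊕ df = f3
29 ⊕ 43 = 6a
62 ⊕ 94 = f6
40 ⊕ f1 = b1

[194, 209, 159, 213, 52, 118, 243, 106, 246, 177]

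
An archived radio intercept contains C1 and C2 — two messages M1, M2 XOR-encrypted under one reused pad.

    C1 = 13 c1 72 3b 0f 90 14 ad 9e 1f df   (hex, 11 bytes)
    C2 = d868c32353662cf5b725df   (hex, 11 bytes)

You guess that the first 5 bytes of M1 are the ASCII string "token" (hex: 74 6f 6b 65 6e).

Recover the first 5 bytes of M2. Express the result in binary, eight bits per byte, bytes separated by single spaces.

10111111 11000110 11011010 01111101 00110010

First, C1 ⊕ C2 = (M1 ⊕ K) ⊕ (M2 ⊕ K) = M1 ⊕ M2, so the key drops out. Then M2 = (M1 ⊕ M2) ⊕ M1 over the first 5 bytes.
byte 0: (13 xor d8) xor 74 = cb xor 74 = bf
byte 1: (c1 xor 68) xor 6f = a9 xor 6f = c6
byte 2: (72 xor c3) xor 6b = b1 xor 6b = da
byte 3: (3b xor 23) xor 65 = 18 xor 65 = 7d
byte 4: (0f xor 53) xor 6e = 5c xor 6e = 32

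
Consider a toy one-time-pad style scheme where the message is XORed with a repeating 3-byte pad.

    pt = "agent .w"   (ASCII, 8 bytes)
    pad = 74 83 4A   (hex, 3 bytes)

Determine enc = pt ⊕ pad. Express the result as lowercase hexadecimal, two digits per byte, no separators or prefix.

15e42f1af76a5af4

The 3-byte key repeats, so the effective keystream is 74 83 4a 74 83 4a 74 83.
byte 0: 01100001 ^ 01110100 = 00010101
byte 1: 01100111 ^ 10000011 = 11100100
byte 2: 01100101 ^ 01001010 = 00101111
byte 3: 01101110 ^ 01110100 = 00011010
byte 4: 01110100 ^ 10000011 = 11110111
byte 5: 00100000 ^ 01001010 = 01101010
byte 6: 00101110 ^ 01110100 = 01011010
byte 7: 01110111 ^ 10000011 = 11110100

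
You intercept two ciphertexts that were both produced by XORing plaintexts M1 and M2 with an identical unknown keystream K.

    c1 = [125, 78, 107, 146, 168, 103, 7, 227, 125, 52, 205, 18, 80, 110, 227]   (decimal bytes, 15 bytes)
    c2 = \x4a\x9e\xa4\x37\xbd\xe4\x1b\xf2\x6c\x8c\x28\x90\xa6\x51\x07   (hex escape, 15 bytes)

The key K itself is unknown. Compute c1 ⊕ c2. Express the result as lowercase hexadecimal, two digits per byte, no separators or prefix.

37d0cfa515831c1111b8e582f63fe4

c1 ⊕ c2 = (M1 ⊕ K) ⊕ (M2 ⊕ K) = M1 ⊕ M2 — the shared key cancels under XOR.
byte 0: 125 ^  74 =  55
byte 1:  78 ^ 158 = 208
byte 2: 107 ^ 164 = 207
byte 3: 146 ^  55 = 165
byte 4: 168 ^ 189 =  21
byte 5: 103 ^ 228 = 131
byte 6:   7 ^  27 =  28
byte 7: 227 ^ 242 =  17
byte 8: 125 ^ 108 =  17
byte 9:  52 ^ 140 = 184
byte 10: 205 ^  40 = 229
byte 11:  18 ^ 144 = 130
byte 12:  80 ^ 166 = 246
byte 13: 110 ^  81 =  63
byte 14: 227 ^   7 = 228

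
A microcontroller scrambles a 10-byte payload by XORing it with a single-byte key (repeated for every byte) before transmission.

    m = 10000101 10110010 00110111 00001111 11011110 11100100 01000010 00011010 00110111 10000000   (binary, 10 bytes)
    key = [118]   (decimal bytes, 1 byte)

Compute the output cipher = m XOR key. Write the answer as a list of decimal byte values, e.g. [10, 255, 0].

[243, 196, 65, 121, 168, 146, 52, 108, 65, 246]

The 1-byte key repeats, so the effective keystream is 76 76 76 76 76 76 76 76 76 76.
byte 0: 85 ⊕ 76 = f3
byte 1: b2 ⊕ 76 = c4
byte 2: 37 ⊕ 76 = 41
byte 3: 0f ⊕ 76 = 79
byte 4: de ⊕ 76 = a8
byte 5: e4 ⊕ 76 = 92
byte 6: 42 ⊕ 76 = 34
byte 7: 1a ⊕ 76 = 6c
byte 8: 37 ⊕ 76 = 41
byte 9: 80 ⊕ 76 = f6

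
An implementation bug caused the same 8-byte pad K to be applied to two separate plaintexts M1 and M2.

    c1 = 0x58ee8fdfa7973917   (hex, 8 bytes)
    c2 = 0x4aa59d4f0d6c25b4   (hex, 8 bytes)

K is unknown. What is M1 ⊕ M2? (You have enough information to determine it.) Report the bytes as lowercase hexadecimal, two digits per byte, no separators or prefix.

124b1290aafb1ca3

c1 ⊕ c2 = (M1 ⊕ K) ⊕ (M2 ⊕ K) = M1 ⊕ M2 — the shared key cancels under XOR.
58 xor 4a = 12
ee xor a5 = 4b
8f xor 9d = 12
df xor 4f = 90
a7 xor 0d = aa
97 xor 6c = fb
39 xor 25 = 1c
17 xor b4 = a3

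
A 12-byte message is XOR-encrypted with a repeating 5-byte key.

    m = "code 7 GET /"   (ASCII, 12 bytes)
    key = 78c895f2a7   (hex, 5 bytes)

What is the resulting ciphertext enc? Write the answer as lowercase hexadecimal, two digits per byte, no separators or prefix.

The 5-byte key repeats, so the effective keystream is 78 c8 95 f2 a7 78 c8 95 f2 a7 78 c8.
byte 0: 63 ^ 78 = 1b
byte 1: 6f ^ c8 = a7
byte 2: 64 ^ 95 = f1
byte 3: 65 ^ f2 = 97
byte 4: 20 ^ a7 = 87
byte 5: 37 ^ 78 = 4f
byte 6: 20 ^ c8 = e8
byte 7: 47 ^ 95 = d2
byte 8: 45 ^ f2 = b7
byte 9: 54 ^ a7 = f3
byte 10: 20 ^ 78 = 58
byte 11: 2f ^ c8 = e7

1ba7f197874fe8d2b7f358e7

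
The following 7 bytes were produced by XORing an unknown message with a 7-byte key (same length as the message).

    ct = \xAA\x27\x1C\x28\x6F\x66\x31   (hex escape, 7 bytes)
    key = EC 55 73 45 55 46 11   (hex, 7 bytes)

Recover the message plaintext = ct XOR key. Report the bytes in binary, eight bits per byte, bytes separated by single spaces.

byte 0: aa ⊕ ec = 46
byte 1: 27 ⊕ 55 = 72
byte 2: 1c ⊕ 73 = 6f
byte 3: 28 ⊕ 45 = 6d
byte 4: 6f ⊕ 55 = 3a
byte 5: 66 ⊕ 46 = 20
byte 6: 31 ⊕ 11 = 20

01000110 01110010 01101111 01101101 00111010 00100000 00100000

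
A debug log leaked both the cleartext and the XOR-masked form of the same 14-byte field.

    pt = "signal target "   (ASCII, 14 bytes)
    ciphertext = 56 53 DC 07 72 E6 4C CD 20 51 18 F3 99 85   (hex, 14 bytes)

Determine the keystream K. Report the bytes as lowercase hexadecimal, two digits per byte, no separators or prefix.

253abb69138a6cb941237f96eda5

Since ciphertext = pt ⊕ K, XORing both sides with pt gives K = pt ⊕ ciphertext.
byte 0: 73 XOR 56 = 25
byte 1: 69 XOR 53 = 3a
byte 2: 67 XOR dc = bb
byte 3: 6e XOR 07 = 69
byte 4: 61 XOR 72 = 13
byte 5: 6c XOR e6 = 8a
byte 6: 20 XOR 4c = 6c
byte 7: 74 XOR cd = b9
byte 8: 61 XOR 20 = 41
byte 9: 72 XOR 51 = 23
byte 10: 67 XOR 18 = 7f
byte 11: 65 XOR f3 = 96
byte 12: 74 XOR 99 = ed
byte 13: 20 XOR 85 = a5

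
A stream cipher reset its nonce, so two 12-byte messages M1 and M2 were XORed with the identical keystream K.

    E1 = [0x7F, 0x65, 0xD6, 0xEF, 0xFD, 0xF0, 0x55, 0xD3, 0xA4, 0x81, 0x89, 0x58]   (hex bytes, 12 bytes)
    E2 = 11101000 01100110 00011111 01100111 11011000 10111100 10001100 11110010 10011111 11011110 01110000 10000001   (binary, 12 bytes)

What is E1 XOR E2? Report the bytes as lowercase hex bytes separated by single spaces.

97 03 c9 88 25 4c d9 21 3b 5f f9 d9

E1 ⊕ E2 = (M1 ⊕ K) ⊕ (M2 ⊕ K) = M1 ⊕ M2 — the shared key cancels under XOR.
byte 0: 7f XOR e8 = 97
byte 1: 65 XOR 66 = 03
byte 2: d6 XOR 1f = c9
byte 3: ef XOR 67 = 88
byte 4: fd XOR d8 = 25
byte 5: f0 XOR bc = 4c
byte 6: 55 XOR 8c = d9
byte 7: d3 XOR f2 = 21
byte 8: a4 XOR 9f = 3b
byte 9: 81 XOR de = 5f
byte 10: 89 XOR 70 = f9
byte 11: 58 XOR 81 = d9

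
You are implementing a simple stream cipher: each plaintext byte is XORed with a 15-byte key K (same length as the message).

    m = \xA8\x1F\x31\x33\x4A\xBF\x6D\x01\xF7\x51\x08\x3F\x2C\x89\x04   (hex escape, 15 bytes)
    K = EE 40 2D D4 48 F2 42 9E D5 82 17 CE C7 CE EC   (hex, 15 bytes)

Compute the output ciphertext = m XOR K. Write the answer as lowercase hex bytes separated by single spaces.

XOR is its own inverse, so applying the key byte-wise gives the result directly.
10101000 xor 11101110 = 01000110
00011111 xor 01000000 = 01011111
00110001 xor 00101101 = 00011100
00110011 xor 11010100 = 11100111
01001010 xor 01001000 = 00000010
10111111 xor 11110010 = 01001101
01101101 xor 01000010 = 00101111
00000001 xor 10011110 = 10011111
11110111 xor 11010101 = 00100010
01010001 xor 10000010 = 11010011
00001000 xor 00010111 = 00011111
00111111 xor 11001110 = 11110001
00101100 xor 11000111 = 11101011
10001001 xor 11001110 = 01000111
00000100 xor 11101100 = 11101000

46 5f 1c e7 02 4d 2f 9f 22 d3 1f f1 eb 47 e8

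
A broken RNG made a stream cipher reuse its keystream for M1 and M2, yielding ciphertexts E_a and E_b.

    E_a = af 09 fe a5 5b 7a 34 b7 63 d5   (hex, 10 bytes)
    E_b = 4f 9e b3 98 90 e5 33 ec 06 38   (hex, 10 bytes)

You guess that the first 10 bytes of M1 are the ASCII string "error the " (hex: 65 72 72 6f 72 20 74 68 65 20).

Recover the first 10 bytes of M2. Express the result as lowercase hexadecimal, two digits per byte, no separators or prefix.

85e53f52b9bf733300cd

First, E_a ⊕ E_b = (M1 ⊕ K) ⊕ (M2 ⊕ K) = M1 ⊕ M2, so the key drops out. Then M2 = (M1 ⊕ M2) ⊕ M1 over the first 10 bytes.
byte 0: (af xor 4f) xor 65 = e0 xor 65 = 85
byte 1: (09 xor 9e) xor 72 = 97 xor 72 = e5
byte 2: (fe xor b3) xor 72 = 4d xor 72 = 3f
byte 3: (a5 xor 98) xor 6f = 3d xor 6f = 52
byte 4: (5b xor 90) xor 72 = cb xor 72 = b9
byte 5: (7a xor e5) xor 20 = 9f xor 20 = bf
byte 6: (34 xor 33) xor 74 = 07 xor 74 = 73
byte 7: (b7 xor ec) xor 68 = 5b xor 68 = 33
byte 8: (63 xor 06) xor 65 = 65 xor 65 = 00
byte 9: (d5 xor 38) xor 20 = ed xor 20 = cd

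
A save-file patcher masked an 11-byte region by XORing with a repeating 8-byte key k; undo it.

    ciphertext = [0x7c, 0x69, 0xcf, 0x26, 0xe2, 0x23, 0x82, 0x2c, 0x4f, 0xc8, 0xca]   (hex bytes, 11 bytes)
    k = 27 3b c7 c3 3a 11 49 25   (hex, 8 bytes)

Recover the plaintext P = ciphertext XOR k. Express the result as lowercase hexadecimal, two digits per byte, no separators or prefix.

5b5208e5d832cb0968f30d

The 8-byte key repeats, so the effective keystream is 27 3b c7 c3 3a 11 49 25 27 3b c7.
byte 0: 7c xor 27 = 5b
byte 1: 69 xor 3b = 52
byte 2: cf xor c7 = 08
byte 3: 26 xor c3 = e5
byte 4: e2 xor 3a = d8
byte 5: 23 xor 11 = 32
byte 6: 82 xor 49 = cb
byte 7: 2c xor 25 = 09
byte 8: 4f xor 27 = 68
byte 9: c8 xor 3b = f3
byte 10: ca xor c7 = 0d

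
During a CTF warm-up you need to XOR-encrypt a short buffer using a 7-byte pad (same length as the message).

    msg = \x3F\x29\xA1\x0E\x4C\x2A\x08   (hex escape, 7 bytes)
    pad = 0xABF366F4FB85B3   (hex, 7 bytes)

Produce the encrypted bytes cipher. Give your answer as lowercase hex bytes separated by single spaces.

XOR is its own inverse, so applying the key byte-wise gives the result directly.
byte 0:  63 ⊕ 171 = 148
byte 1:  41 ⊕ 243 = 218
byte 2: 161 ⊕ 102 = 199
byte 3:  14 ⊕ 244 = 250
byte 4:  76 ⊕ 251 = 183
byte 5:  42 ⊕ 133 = 175
byte 6:   8 ⊕ 179 = 187

94 da c7 fa b7 af bb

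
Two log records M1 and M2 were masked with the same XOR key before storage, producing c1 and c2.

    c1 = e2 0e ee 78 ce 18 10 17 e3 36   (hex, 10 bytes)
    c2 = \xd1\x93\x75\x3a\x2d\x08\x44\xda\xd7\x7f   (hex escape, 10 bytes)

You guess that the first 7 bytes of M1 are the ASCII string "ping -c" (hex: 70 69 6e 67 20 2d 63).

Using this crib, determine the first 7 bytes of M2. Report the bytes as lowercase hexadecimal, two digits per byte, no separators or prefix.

43f4f525c33d37

First, c1 ⊕ c2 = (M1 ⊕ K) ⊕ (M2 ⊕ K) = M1 ⊕ M2, so the key drops out. Then M2 = (M1 ⊕ M2) ⊕ M1 over the first 7 bytes.
byte 0: (e2 ⊕ d1) ⊕ 70 = 33 ⊕ 70 = 43
byte 1: (0e ⊕ 93) ⊕ 69 = 9d ⊕ 69 = f4
byte 2: (ee ⊕ 75) ⊕ 6e = 9b ⊕ 6e = f5
byte 3: (78 ⊕ 3a) ⊕ 67 = 42 ⊕ 67 = 25
byte 4: (ce ⊕ 2d) ⊕ 20 = e3 ⊕ 20 = c3
byte 5: (18 ⊕ 08) ⊕ 2d = 10 ⊕ 2d = 3d
byte 6: (10 ⊕ 44) ⊕ 63 = 54 ⊕ 63 = 37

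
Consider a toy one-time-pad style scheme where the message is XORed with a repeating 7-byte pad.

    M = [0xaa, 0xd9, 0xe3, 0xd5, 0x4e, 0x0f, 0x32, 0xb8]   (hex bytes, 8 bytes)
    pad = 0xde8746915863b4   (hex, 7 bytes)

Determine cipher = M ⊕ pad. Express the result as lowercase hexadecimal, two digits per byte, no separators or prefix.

The 7-byte key repeats, so the effective keystream is de 87 46 91 58 63 b4 de.
byte 0: aa ⊕ de = 74
byte 1: d9 ⊕ 87 = 5e
byte 2: e3 ⊕ 46 = a5
byte 3: d5 ⊕ 91 = 44
byte 4: 4e ⊕ 58 = 16
byte 5: 0f ⊕ 63 = 6c
byte 6: 32 ⊕ b4 = 86
byte 7: b8 ⊕ de = 66

745ea544166c8666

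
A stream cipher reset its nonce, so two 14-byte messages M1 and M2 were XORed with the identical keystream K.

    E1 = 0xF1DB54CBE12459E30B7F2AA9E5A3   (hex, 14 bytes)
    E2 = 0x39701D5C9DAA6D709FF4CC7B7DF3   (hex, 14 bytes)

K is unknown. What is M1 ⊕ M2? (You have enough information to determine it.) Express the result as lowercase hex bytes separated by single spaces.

E1 ⊕ E2 = (M1 ⊕ K) ⊕ (M2 ⊕ K) = M1 ⊕ M2 — the shared key cancels under XOR.
241 XOR  57 = 200
219 XOR 112 = 171
 84 XOR  29 =  73
203 XOR  92 = 151
225 XOR 157 = 124
 36 XOR 170 = 142
 89 XOR 109 =  52
227 XOR 112 = 147
 11 XOR 159 = 148
127 XOR 244 = 139
 42 XOR 204 = 230
169 XOR 123 = 210
229 XOR 125 = 152
163 XOR 243 =  80

c8 ab 49 97 7c 8e 34 93 94 8b e6 d2 98 50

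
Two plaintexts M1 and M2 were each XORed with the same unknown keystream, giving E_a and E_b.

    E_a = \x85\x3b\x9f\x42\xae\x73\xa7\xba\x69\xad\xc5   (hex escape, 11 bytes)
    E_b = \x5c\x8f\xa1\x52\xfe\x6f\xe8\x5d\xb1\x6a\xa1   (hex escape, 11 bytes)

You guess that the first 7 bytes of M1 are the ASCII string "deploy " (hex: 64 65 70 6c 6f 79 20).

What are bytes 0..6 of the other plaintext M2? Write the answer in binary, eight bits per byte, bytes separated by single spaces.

First, E_a ⊕ E_b = (M1 ⊕ K) ⊕ (M2 ⊕ K) = M1 ⊕ M2, so the key drops out. Then M2 = (M1 ⊕ M2) ⊕ M1 over the first 7 bytes.
byte 0: (85 xor 5c) xor 64 = d9 xor 64 = bd
byte 1: (3b xor 8f) xor 65 = b4 xor 65 = d1
byte 2: (9f xor a1) xor 70 = 3e xor 70 = 4e
byte 3: (42 xor 52) xor 6c = 10 xor 6c = 7c
byte 4: (ae xor fe) xor 6f = 50 xor 6f = 3f
byte 5: (73 xor 6f) xor 79 = 1c xor 79 = 65
byte 6: (a7 xor e8) xor 20 = 4f xor 20 = 6f

10111101 11010001 01001110 01111100 00111111 01100101 01101111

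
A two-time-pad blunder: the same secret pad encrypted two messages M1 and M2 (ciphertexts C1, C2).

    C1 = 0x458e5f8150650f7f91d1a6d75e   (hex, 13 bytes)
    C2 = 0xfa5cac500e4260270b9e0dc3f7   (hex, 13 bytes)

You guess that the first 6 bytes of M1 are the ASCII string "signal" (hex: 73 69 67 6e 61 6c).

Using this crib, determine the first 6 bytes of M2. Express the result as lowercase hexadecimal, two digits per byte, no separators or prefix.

First, C1 ⊕ C2 = (M1 ⊕ K) ⊕ (M2 ⊕ K) = M1 ⊕ M2, so the key drops out. Then M2 = (M1 ⊕ M2) ⊕ M1 over the first 6 bytes.
byte 0: (45 ⊕ fa) ⊕ 73 = bf ⊕ 73 = cc
byte 1: (8e ⊕ 5c) ⊕ 69 = d2 ⊕ 69 = bb
byte 2: (5f ⊕ ac) ⊕ 67 = f3 ⊕ 67 = 94
byte 3: (81 ⊕ 50) ⊕ 6e = d1 ⊕ 6e = bf
byte 4: (50 ⊕ 0e) ⊕ 61 = 5e ⊕ 61 = 3f
byte 5: (65 ⊕ 42) ⊕ 6c = 27 ⊕ 6c = 4b

ccbb94bf3f4b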